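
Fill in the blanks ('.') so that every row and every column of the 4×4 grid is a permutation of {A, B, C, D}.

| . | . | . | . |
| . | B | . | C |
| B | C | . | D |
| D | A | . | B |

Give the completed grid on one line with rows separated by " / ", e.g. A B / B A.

C D B A / A B D C / B C A D / D A C B

Cell (r1,c2): row 1 is empty so far; column 2 has {A,B,C} → D.
Cell (r1,c4): row 1 has {D}; column 4 has {B,C,D} → A.
Cell (r2,c1): row 2 has {B,C}; column 1 has {B,D} → A.
Cell (r2,c3): row 2 has {A,B,C}; column 3 is empty so far → D.
Cell (r3,c3): row 3 has {B,C,D}; column 3 has {D} → A.
Cell (r4,c3): row 4 has {A,B,D}; column 3 has {A,D} → C.
Cell (r1,c1): row 1 has {A,D}; column 1 has {A,B,D} → C.
Cell (r1,c3): row 1 has {A,C,D}; column 3 has {A,C,D} → B.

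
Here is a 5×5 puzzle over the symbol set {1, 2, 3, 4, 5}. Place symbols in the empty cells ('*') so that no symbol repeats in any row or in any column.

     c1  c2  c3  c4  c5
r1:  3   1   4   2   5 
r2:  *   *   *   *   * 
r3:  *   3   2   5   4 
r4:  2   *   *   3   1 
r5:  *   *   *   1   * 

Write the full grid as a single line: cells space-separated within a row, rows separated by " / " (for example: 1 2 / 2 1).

3 1 4 2 5 / 5 2 1 4 3 / 1 3 2 5 4 / 2 4 5 3 1 / 4 5 3 1 2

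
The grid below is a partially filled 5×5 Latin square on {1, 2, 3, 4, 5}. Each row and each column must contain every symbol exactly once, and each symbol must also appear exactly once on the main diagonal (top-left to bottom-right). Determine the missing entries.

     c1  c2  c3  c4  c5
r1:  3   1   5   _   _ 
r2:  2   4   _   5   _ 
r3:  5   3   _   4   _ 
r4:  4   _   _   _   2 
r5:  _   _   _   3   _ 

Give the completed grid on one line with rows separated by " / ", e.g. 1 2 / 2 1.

3 1 5 2 4 / 2 4 1 5 3 / 5 3 2 4 1 / 4 5 3 1 2 / 1 2 4 3 5

Cell (r1,c4): row 1 has {1,3,5}; column 4 has {3,4,5} → 2.
Cell (r1,c5): row 1 has {1,2,3,5}; column 5 has {2} → 4.
Cell (r3,c5): row 3 has {3,4,5}; column 5 has {2,4} → 1.
Cell (r4,c2): row 4 has {2,4}; column 2 has {1,3,4} → 5.
Cell (r4,c4): row 4 has {2,4,5}; column 4 has {2,3,4,5}; the diagonal has {3,4} → 1.
Cell (r5,c1): row 5 has {3}; column 1 has {2,3,4,5} → 1.
Cell (r5,c2): row 5 has {1,3}; column 2 has {1,3,4,5} → 2.
Cell (r5,c3): row 5 has {1,2,3}; column 3 has {5} → 4.
Cell (r5,c5): row 5 has {1,2,3,4}; column 5 has {1,2,4}; the diagonal has {1,3,4} → 5.
Cell (r2,c5): row 2 has {2,4,5}; column 5 has {1,2,4,5} → 3.
Cell (r3,c3): row 3 has {1,3,4,5}; column 3 has {4,5}; the diagonal has {1,3,4,5} → 2.
Cell (r4,c3): row 4 has {1,2,4,5}; column 3 has {2,4,5} → 3.
Cell (r2,c3): row 2 has {2,3,4,5}; column 3 has {2,3,4,5} → 1.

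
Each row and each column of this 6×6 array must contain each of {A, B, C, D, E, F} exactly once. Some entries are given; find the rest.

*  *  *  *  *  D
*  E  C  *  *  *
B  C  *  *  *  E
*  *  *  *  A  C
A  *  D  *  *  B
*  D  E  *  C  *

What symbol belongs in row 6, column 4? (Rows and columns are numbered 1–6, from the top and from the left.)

B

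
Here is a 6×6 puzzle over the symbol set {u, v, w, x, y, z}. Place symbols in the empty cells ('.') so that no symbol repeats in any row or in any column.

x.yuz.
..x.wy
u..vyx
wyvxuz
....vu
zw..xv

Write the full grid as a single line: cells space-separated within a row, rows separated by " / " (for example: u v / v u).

x v y u z w / v u x z w y / u z w v y x / w y v x u z / y x z w v u / z w u y x v

Cell (r1,c2): row 1 has {u,x,y,z}; column 2 has {w,y} → v.
Cell (r1,c6): row 1 has {u,v,x,y,z}; column 6 has {u,v,x,y,z} → w.
Cell (r2,c1): row 2 has {w,x,y}; column 1 has {u,w,x,z} → v.
Cell (r2,c4): row 2 has {v,w,x,y}; column 4 has {u,v,x} → z.
Cell (r3,c2): row 3 has {u,v,x,y}; column 2 has {v,w,y} → z.
Cell (r3,c3): row 3 has {u,v,x,y,z}; column 3 has {v,x,y} → w.
Cell (r5,c1): row 5 has {u,v}; column 1 has {u,v,w,x,z} → y.
Cell (r5,c2): row 5 has {u,v,y}; column 2 has {v,w,y,z} → x.
Cell (r5,c3): row 5 has {u,v,x,y}; column 3 has {v,w,x,y} → z.
Cell (r5,c4): row 5 has {u,v,x,y,z}; column 4 has {u,v,x,z} → w.
Cell (r6,c3): row 6 has {v,w,x,z}; column 3 has {v,w,x,y,z} → u.
Cell (r6,c4): row 6 has {u,v,w,x,z}; column 4 has {u,v,w,x,z} → y.
Cell (r2,c2): row 2 has {v,w,x,y,z}; column 2 has {v,w,x,y,z} → u.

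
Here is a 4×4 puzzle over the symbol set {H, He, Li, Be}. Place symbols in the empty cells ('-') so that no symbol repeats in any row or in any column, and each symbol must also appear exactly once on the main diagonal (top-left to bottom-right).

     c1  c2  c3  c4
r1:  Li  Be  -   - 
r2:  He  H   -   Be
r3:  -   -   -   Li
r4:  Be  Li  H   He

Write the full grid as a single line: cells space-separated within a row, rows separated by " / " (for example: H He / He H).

Li Be He H / He H Li Be / H He Be Li / Be Li H He

(r1,c3) = He
(r1,c4) = H
(r2,c3) = Li
(r3,c1) = H
(r3,c2) = He
(r3,c3) = Be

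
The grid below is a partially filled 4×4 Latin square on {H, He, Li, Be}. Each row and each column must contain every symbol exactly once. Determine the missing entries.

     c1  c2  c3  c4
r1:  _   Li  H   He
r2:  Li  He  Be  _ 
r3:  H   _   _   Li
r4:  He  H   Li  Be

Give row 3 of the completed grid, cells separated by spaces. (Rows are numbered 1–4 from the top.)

H Be He Li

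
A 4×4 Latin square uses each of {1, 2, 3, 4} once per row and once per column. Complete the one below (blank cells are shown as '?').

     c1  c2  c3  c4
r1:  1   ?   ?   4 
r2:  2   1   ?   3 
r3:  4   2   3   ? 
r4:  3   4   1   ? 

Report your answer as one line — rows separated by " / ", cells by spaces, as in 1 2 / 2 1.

1 3 2 4 / 2 1 4 3 / 4 2 3 1 / 3 4 1 2

Cell (r1,c2): row 1 has {1,4}; column 2 has {1,2,4} → 3.
Cell (r1,c3): row 1 has {1,3,4}; column 3 has {1,3} → 2.
Cell (r2,c3): row 2 has {1,2,3}; column 3 has {1,2,3} → 4.
Cell (r3,c4): row 3 has {2,3,4}; column 4 has {3,4} → 1.
Cell (r4,c4): row 4 has {1,3,4}; column 4 has {1,3,4} → 2.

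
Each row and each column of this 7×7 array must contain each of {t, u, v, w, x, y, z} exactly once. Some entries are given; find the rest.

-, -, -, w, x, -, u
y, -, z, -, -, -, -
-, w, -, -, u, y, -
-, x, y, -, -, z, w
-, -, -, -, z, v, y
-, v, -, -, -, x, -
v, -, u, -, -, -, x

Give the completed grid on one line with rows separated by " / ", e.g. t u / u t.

(r1,c6) = t
(r7,c6) = w
(r1,c1) = z
(r1,c2) = y
(r1,c3) = v
(r2,c6) = u
(r2,c2) = t
(r2,c7) = v
(r5,c2) = u
(r7,c2) = z
(r2,c4) = x
(r2,c5) = w
(r5,c4) = t
(r7,c4) = y
(r7,c5) = t
(r4,c5) = v
(r6,c5) = y
(r4,c4) = u
(r6,c4) = z
(r6,c7) = t
(r3,c4) = v
(r3,c7) = z
(r4,c1) = t
(r6,c3) = w
(r3,c1) = x
(r3,c3) = t
(r5,c1) = w
(r5,c3) = x
(r6,c1) = u

z y v w x t u / y t z x w u v / x w t v u y z / t x y u v z w / w u x t z v y / u v w z y x t / v z u y t w x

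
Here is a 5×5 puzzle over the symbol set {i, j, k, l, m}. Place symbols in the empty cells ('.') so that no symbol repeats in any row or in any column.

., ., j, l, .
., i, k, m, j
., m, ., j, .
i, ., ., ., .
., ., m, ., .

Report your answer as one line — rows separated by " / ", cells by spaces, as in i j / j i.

m k j l i / l i k m j / k m i j l / i j l k m / j l m i k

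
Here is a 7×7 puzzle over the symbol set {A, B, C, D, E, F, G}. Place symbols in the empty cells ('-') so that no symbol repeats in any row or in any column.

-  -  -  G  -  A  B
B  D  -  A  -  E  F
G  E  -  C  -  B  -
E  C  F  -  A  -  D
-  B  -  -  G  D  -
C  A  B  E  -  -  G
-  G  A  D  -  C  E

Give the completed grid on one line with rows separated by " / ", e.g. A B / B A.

D F C G E A B / B D G A C E F / G E D C F B A / E C F B A G D / A B E F G D C / C A B E D F G / F G A D B C E

Cell (r1,c2): row 1 has {A,B,G}; column 2 has {A,B,C,D,E,G} → F.
Cell (r2,c5): row 2 has {A,B,D,E,F}; column 5 has {A,G} → C.
Cell (r3,c3): row 3 has {B,C,E,G}; column 3 has {A,B,F} → D.
Cell (r3,c5): row 3 has {B,C,D,E,G}; column 5 has {A,C,G} → F.
Cell (r3,c7): row 3 has {B,C,D,E,F,G}; column 7 has {B,D,E,F,G} → A.
Cell (r4,c4): row 4 has {A,C,D,E,F}; column 4 has {A,C,D,E,G} → B.
Cell (r4,c6): row 4 has {A,B,C,D,E,F}; column 6 has {A,B,C,D,E} → G.
Cell (r5,c4): row 5 has {B,D,G}; column 4 has {A,B,C,D,E,G} → F.
Cell (r5,c7): row 5 has {B,D,F,G}; column 7 has {A,B,D,E,F,G} → C.
Cell (r6,c5): row 6 has {A,B,C,E,G}; column 5 has {A,C,F,G} → D.
Cell (r6,c6): row 6 has {A,B,C,D,E,G}; column 6 has {A,B,C,D,E,G} → F.
Cell (r7,c1): row 7 has {A,C,D,E,G}; column 1 has {B,C,E,G} → F.
Cell (r7,c5): row 7 has {A,C,D,E,F,G}; column 5 has {A,C,D,F,G} → B.
Cell (r1,c1): row 1 has {A,B,F,G}; column 1 has {B,C,E,F,G} → D.
Cell (r1,c5): row 1 has {A,B,D,F,G}; column 5 has {A,B,C,D,F,G} → E.
Cell (r2,c3): row 2 has {A,B,C,D,E,F}; column 3 has {A,B,D,F} → G.
Cell (r5,c1): row 5 has {B,C,D,F,G}; column 1 has {B,C,D,E,F,G} → A.
Cell (r5,c3): row 5 has {A,B,C,D,F,G}; column 3 has {A,B,D,F,G} → E.
Cell (r1,c3): row 1 has {A,B,D,E,F,G}; column 3 has {A,B,D,E,F,G} → C.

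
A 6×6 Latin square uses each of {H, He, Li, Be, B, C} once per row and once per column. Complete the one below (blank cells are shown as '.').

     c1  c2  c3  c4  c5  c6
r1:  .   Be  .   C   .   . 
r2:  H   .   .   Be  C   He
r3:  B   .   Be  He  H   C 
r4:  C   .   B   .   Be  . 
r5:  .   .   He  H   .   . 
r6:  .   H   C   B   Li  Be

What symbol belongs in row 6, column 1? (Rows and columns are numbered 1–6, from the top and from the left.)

He

(r2,c3) = Li
(r3,c2) = Li
(r4,c2) = He
(r4,c4) = Li
(r4,c6) = H
(r5,c5) = B
(r5,c6) = Li
(r6,c1) = He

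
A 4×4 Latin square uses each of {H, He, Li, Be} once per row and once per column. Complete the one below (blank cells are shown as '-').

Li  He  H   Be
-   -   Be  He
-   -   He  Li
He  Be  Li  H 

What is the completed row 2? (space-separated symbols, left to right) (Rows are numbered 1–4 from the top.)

H Li Be He

Cell (r2,c1): row 2 has {He,Be}; column 1 has {He,Li} → H.
Cell (r2,c2): row 2 has {H,He,Be}; column 2 has {He,Be} → Li.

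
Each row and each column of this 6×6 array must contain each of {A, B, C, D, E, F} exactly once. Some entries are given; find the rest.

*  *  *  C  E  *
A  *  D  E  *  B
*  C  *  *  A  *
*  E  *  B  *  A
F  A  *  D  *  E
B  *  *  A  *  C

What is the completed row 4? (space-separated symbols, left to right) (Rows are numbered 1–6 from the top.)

C E F B D A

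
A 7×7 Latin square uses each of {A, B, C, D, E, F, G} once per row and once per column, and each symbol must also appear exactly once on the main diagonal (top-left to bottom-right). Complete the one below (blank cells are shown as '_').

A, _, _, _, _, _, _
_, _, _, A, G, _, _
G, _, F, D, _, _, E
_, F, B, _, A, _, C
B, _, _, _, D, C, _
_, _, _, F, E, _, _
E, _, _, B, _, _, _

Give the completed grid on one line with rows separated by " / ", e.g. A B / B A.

A G E C B F D / F C D A G E B / G B F D C A E / D F B E A G C / B E A G D C F / C D G F E B A / E A C B F D G

(r4,c1) = D
(r6,c1) = C
(r7,c7) = G
(r2,c1) = F
(r4,c4) = E
(r4,c6) = G
(r5,c4) = G
(r6,c6) = B
(r1,c4) = C
(r2,c2) = C
(r3,c6) = A
(r3,c2) = B
(r3,c5) = C
(r7,c5) = F
(r7,c6) = D
(r1,c5) = B
(r2,c6) = E
(r7,c2) = A
(r7,c3) = C
(r1,c6) = F
(r1,c7) = D
(r2,c3) = D
(r2,c7) = B
(r5,c2) = E
(r5,c3) = A
(r5,c7) = F
(r6,c3) = G
(r6,c7) = A
(r1,c2) = G
(r1,c3) = E
(r6,c2) = D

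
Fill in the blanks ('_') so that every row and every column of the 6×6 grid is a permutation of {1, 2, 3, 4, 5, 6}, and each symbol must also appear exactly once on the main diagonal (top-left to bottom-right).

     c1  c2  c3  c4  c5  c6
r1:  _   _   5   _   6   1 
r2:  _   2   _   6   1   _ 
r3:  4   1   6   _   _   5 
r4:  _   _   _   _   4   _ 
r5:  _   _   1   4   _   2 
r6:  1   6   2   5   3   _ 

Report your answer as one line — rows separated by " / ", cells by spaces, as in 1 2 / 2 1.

3 4 5 2 6 1 / 5 2 4 6 1 3 / 4 1 6 3 2 5 / 2 5 3 1 4 6 / 6 3 1 4 5 2 / 1 6 2 5 3 4

row 1 has {1,5,6}; column 1 has {1,4}; the diagonal has {2,6} — only 3 is left for (r1,c1).
row 1 has {1,3,5,6}; column 2 has {1,2,6} — only 4 is left for (r1,c2).
row 1 has {1,3,4,5,6}; column 4 has {4,5,6} — only 2 is left for (r1,c4).
row 2 has {1,2,6}; column 1 has {1,3,4} — only 5 is left for (r2,c1).
row 3 has {1,4,5,6}; column 4 has {2,4,5,6} — only 3 is left for (r3,c4).
row 3 has {1,3,4,5,6}; column 5 has {1,3,4,6} — only 2 is left for (r3,c5).
row 4 has {4}; column 3 has {1,2,5,6} — only 3 is left for (r4,c3).
row 4 has {3,4}; column 4 has {2,3,4,5,6}; the diagonal has {2,3,6} — only 1 is left for (r4,c4).
row 4 has {1,3,4}; column 6 has {1,2,5} — only 6 is left for (r4,c6).
row 5 has {1,2,4}; column 1 has {1,3,4,5} — only 6 is left for (r5,c1).
row 5 has {1,2,4,6}; column 5 has {1,2,3,4,6}; the diagonal has {1,2,3,6} — only 5 is left for (r5,c5).
row 6 has {1,2,3,5,6}; column 6 has {1,2,5,6}; the diagonal has {1,2,3,5,6} — only 4 is left for (r6,c6).
row 2 has {1,2,5,6}; column 3 has {1,2,3,5,6} — only 4 is left for (r2,c3).
row 2 has {1,2,4,5,6}; column 6 has {1,2,4,5,6} — only 3 is left for (r2,c6).
row 4 has {1,3,4,6}; column 1 has {1,3,4,5,6} — only 2 is left for (r4,c1).
row 4 has {1,2,3,4,6}; column 2 has {1,2,4,6} — only 5 is left for (r4,c2).
row 5 has {1,2,4,5,6}; column 2 has {1,2,4,5,6} — only 3 is left for (r5,c2).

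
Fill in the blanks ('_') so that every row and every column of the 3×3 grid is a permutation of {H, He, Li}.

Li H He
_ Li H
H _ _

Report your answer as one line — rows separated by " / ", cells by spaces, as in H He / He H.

Li H He / He Li H / H He Li

Cell (r2,c1): row 2 has {H,Li}; column 1 has {H,Li} → He.
Cell (r3,c2): row 3 has {H}; column 2 has {H,Li} → He.
Cell (r3,c3): row 3 has {H,He}; column 3 has {H,He} → Li.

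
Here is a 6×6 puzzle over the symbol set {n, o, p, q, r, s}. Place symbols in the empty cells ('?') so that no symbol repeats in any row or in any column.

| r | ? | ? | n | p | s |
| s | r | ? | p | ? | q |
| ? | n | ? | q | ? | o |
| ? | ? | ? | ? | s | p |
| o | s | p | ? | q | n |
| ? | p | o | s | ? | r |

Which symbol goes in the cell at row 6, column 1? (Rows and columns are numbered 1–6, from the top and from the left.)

q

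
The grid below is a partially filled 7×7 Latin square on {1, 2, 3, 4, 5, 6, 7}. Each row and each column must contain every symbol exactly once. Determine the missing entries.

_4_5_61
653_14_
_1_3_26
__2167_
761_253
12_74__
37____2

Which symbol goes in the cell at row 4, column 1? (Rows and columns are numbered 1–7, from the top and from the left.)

5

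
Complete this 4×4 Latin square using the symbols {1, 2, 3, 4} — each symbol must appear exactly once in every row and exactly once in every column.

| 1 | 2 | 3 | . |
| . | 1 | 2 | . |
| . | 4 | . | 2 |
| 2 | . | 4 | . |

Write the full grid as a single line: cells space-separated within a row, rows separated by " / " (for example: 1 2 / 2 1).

(r1,c4) = 4
(r2,c4) = 3
(r3,c1) = 3
(r3,c3) = 1
(r4,c2) = 3
(r4,c4) = 1
(r2,c1) = 4

1 2 3 4 / 4 1 2 3 / 3 4 1 2 / 2 3 4 1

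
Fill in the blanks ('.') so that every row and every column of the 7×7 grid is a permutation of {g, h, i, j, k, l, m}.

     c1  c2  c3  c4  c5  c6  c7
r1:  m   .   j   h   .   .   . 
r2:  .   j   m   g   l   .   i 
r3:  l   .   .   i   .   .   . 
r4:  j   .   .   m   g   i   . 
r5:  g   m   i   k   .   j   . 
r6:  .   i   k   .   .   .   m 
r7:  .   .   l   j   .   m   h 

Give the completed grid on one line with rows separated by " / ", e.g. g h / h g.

At row 4, column 3: row 4 has {g,i,j,m}; column 3 has {i,j,k,l,m}; that leaves h.
At row 5, column 5: row 5 has {g,i,j,k,m}; column 5 has {g,l}; that leaves h.
At row 5, column 7: row 5 has {g,h,i,j,k,m}; column 7 has {h,i,m}; that leaves l.
At row 6, column 1: row 6 has {i,k,m}; column 1 has {g,j,l,m}; that leaves h.
At row 6, column 4: row 6 has {h,i,k,m}; column 4 has {g,h,i,j,k,m}; that leaves l.
At row 6, column 5: row 6 has {h,i,k,l,m}; column 5 has {g,h,l}; that leaves j.
At row 6, column 6: row 6 has {h,i,j,k,l,m}; column 6 has {i,j,m}; that leaves g.
At row 2, column 1: row 2 has {g,i,j,l,m}; column 1 has {g,h,j,l,m}; that leaves k.
At row 2, column 6: row 2 has {g,i,j,k,l,m}; column 6 has {g,i,j,m}; that leaves h.
At row 3, column 3: row 3 has {i,l}; column 3 has {h,i,j,k,l,m}; that leaves g.
At row 3, column 6: row 3 has {g,i,l}; column 6 has {g,h,i,j,m}; that leaves k.
At row 3, column 7: row 3 has {g,i,k,l}; column 7 has {h,i,l,m}; that leaves j.
At row 4, column 7: row 4 has {g,h,i,j,m}; column 7 has {h,i,j,l,m}; that leaves k.
At row 7, column 1: row 7 has {h,j,l,m}; column 1 has {g,h,j,k,l,m}; that leaves i.
At row 7, column 5: row 7 has {h,i,j,l,m}; column 5 has {g,h,j,l}; that leaves k.
At row 1, column 5: row 1 has {h,j,m}; column 5 has {g,h,j,k,l}; that leaves i.
At row 1, column 6: row 1 has {h,i,j,m}; column 6 has {g,h,i,j,k,m}; that leaves l.
At row 1, column 7: row 1 has {h,i,j,l,m}; column 7 has {h,i,j,k,l,m}; that leaves g.
At row 3, column 2: row 3 has {g,i,j,k,l}; column 2 has {i,j,m}; that leaves h.
At row 3, column 5: row 3 has {g,h,i,j,k,l}; column 5 has {g,h,i,j,k,l}; that leaves m.
At row 4, column 2: row 4 has {g,h,i,j,k,m}; column 2 has {h,i,j,m}; that leaves l.
At row 7, column 2: row 7 has {h,i,j,k,l,m}; column 2 has {h,i,j,l,m}; that leaves g.
At row 1, column 2: row 1 has {g,h,i,j,l,m}; column 2 has {g,h,i,j,l,m}; that leaves k.

m k j h i l g / k j m g l h i / l h g i m k j / j l h m g i k / g m i k h j l / h i k l j g m / i g l j k m h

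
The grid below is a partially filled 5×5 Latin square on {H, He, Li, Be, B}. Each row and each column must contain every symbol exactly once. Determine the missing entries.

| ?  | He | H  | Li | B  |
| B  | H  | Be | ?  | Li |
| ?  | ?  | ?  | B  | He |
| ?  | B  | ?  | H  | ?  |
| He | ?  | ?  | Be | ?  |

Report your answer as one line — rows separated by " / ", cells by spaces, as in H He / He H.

(r1,c1): row 1 has {H,He,Li,B}; column 1 has {He,B}, so it must be Be.
(r2,c4): row 2 has {H,Li,Be,B}; column 4 has {H,Li,Be,B}, so it must be He.
(r3,c3): row 3 has {He,B}; column 3 has {H,Be}, so it must be Li.
(r4,c1): row 4 has {H,B}; column 1 has {He,Be,B}, so it must be Li.
(r4,c3): row 4 has {H,Li,B}; column 3 has {H,Li,Be}, so it must be He.
(r4,c5): row 4 has {H,He,Li,B}; column 5 has {He,Li,B}, so it must be Be.
(r5,c2): row 5 has {He,Be}; column 2 has {H,He,B}, so it must be Li.
(r5,c3): row 5 has {He,Li,Be}; column 3 has {H,He,Li,Be}, so it must be B.
(r5,c5): row 5 has {He,Li,Be,B}; column 5 has {He,Li,Be,B}, so it must be H.
(r3,c1): row 3 has {He,Li,B}; column 1 has {He,Li,Be,B}, so it must be H.
(r3,c2): row 3 has {H,He,Li,B}; column 2 has {H,He,Li,B}, so it must be Be.

Be He H Li B / B H Be He Li / H Be Li B He / Li B He H Be / He Li B Be H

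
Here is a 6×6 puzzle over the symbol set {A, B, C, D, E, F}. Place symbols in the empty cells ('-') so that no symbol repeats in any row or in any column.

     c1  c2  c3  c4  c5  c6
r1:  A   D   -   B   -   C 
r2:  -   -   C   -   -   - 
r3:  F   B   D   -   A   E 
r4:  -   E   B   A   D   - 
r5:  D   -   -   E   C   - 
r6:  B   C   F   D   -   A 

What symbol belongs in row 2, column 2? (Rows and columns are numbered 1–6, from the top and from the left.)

Cell (r1,c3): row 1 has {A,B,C,D}; column 3 has {B,C,D,F} → E.
Cell (r1,c5): row 1 has {A,B,C,D,E}; column 5 has {A,C,D} → F.
Cell (r2,c1): row 2 has {C}; column 1 has {A,B,D,F} → E.
Cell (r2,c4): row 2 has {C,E}; column 4 has {A,B,D,E} → F.
Cell (r2,c5): row 2 has {C,E,F}; column 5 has {A,C,D,F} → B.
Cell (r2,c6): row 2 has {B,C,E,F}; column 6 has {A,C,E} → D.
Cell (r3,c4): row 3 has {A,B,D,E,F}; column 4 has {A,B,D,E,F} → C.
Cell (r4,c1): row 4 has {A,B,D,E}; column 1 has {A,B,D,E,F} → C.
Cell (r4,c6): row 4 has {A,B,C,D,E}; column 6 has {A,C,D,E} → F.
Cell (r5,c3): row 5 has {C,D,E}; column 3 has {B,C,D,E,F} → A.
Cell (r5,c6): row 5 has {A,C,D,E}; column 6 has {A,C,D,E,F} → B.
Cell (r6,c5): row 6 has {A,B,C,D,F}; column 5 has {A,B,C,D,F} → E.
Cell (r2,c2): row 2 has {B,C,D,E,F}; column 2 has {B,C,D,E} → A.

A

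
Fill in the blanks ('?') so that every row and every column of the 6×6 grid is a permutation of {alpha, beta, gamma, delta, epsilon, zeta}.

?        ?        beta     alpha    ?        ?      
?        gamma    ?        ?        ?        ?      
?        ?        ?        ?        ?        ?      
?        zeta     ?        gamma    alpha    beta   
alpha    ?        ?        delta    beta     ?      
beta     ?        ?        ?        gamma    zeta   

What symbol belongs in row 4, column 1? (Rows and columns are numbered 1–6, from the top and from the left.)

delta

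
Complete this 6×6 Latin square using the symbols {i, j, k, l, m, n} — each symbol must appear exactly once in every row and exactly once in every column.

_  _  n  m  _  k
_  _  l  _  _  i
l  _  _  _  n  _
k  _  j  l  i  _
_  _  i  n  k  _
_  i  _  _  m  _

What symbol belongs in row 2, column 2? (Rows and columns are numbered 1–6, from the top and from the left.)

n

(r2,c5) = j
(r6,c3) = k
(r6,c4) = j
(r1,c5) = l
(r2,c4) = k
(r3,c3) = m
(r3,c4) = i
(r3,c6) = j
(r6,c1) = n
(r6,c6) = l
(r1,c2) = j
(r2,c1) = m
(r2,c2) = n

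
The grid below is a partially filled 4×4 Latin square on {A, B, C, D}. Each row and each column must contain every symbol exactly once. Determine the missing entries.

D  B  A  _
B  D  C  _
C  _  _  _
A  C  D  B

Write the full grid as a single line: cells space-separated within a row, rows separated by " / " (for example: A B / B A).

D B A C / B D C A / C A B D / A C D B

row 1 has {A,B,D}; column 4 has {B} — only C is left for (r1,c4).
row 2 has {B,C,D}; column 4 has {B,C} — only A is left for (r2,c4).
row 3 has {C}; column 2 has {B,C,D} — only A is left for (r3,c2).
row 3 has {A,C}; column 3 has {A,C,D} — only B is left for (r3,c3).
row 3 has {A,B,C}; column 4 has {A,B,C} — only D is left for (r3,c4).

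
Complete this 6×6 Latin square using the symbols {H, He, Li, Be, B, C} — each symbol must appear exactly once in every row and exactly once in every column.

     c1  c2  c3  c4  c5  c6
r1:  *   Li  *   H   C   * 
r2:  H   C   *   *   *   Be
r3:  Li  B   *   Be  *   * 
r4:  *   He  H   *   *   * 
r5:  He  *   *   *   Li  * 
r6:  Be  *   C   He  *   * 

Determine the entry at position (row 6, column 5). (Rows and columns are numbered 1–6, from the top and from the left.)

At row 1, column 1: row 1 has {H,Li,C}; column 1 has {H,He,Li,Be}; that leaves B.
At row 1, column 6: row 1 has {H,Li,B,C}; column 6 has {Be}; that leaves He.
At row 3, column 3: row 3 has {Li,Be,B}; column 3 has {H,C}; that leaves He.
At row 3, column 5: row 3 has {He,Li,Be,B}; column 5 has {Li,C}; that leaves H.
At row 3, column 6: row 3 has {H,He,Li,Be,B}; column 6 has {He,Be}; that leaves C.
At row 4, column 1: row 4 has {H,He}; column 1 has {H,He,Li,Be,B}; that leaves C.
At row 6, column 2: row 6 has {He,Be,C}; column 2 has {He,Li,B,C}; that leaves H.
At row 6, column 5: row 6 has {H,He,Be,C}; column 5 has {H,Li,C}; that leaves B.

B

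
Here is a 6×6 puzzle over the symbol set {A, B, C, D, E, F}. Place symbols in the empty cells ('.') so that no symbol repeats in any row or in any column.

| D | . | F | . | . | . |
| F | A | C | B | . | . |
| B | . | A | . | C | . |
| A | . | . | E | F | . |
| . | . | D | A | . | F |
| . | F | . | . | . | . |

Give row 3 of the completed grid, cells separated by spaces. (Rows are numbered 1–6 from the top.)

B E A F C D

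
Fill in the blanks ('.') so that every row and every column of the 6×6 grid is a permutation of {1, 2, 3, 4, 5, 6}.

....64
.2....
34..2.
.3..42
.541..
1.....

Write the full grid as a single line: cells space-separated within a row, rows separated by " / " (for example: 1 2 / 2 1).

5 1 3 2 6 4 / 4 2 6 3 1 5 / 3 4 5 6 2 1 / 6 3 1 5 4 2 / 2 5 4 1 3 6 / 1 6 2 4 5 3

(r1,c2) = 1
(r5,c5) = 3
(r5,c6) = 6
(r6,c2) = 6
(r6,c5) = 5
(r6,c6) = 3
(r2,c5) = 1
(r2,c6) = 5
(r3,c6) = 1
(r5,c1) = 2
(r6,c3) = 2
(r6,c4) = 4
(r1,c1) = 5
(r1,c3) = 3
(r1,c4) = 2
(r2,c3) = 6
(r2,c4) = 3
(r3,c3) = 5
(r3,c4) = 6
(r4,c1) = 6
(r4,c3) = 1
(r4,c4) = 5
(r2,c1) = 4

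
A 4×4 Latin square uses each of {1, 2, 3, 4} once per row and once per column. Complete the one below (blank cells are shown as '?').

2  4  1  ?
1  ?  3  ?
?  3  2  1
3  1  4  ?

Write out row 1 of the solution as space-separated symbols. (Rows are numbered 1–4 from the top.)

2 4 1 3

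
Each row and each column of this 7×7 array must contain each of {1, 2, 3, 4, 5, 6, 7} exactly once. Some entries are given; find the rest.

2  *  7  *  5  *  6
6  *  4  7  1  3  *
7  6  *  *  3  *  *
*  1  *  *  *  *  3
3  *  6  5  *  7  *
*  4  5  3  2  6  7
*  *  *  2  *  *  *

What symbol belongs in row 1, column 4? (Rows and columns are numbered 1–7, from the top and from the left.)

1

(r1,c2) = 3
(r4,c3) = 2
(r5,c2) = 2
(r5,c5) = 4
(r5,c7) = 1
(r6,c1) = 1
(r2,c2) = 5
(r2,c7) = 2
(r3,c3) = 1
(r3,c4) = 4
(r3,c7) = 5
(r4,c4) = 6
(r4,c5) = 7
(r7,c2) = 7
(r7,c3) = 3
(r7,c5) = 6
(r7,c7) = 4
(r1,c4) = 1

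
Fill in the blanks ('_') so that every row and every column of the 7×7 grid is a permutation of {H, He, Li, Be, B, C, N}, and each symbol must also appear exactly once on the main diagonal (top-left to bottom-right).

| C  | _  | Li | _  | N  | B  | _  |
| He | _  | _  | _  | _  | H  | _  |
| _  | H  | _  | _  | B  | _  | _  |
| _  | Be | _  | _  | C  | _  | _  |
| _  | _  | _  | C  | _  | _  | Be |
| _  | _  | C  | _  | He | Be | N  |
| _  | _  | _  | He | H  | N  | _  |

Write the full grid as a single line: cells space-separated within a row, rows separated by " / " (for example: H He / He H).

C He Li Be N B H / He N B Li Be H C / Be H He N B C Li / B Be N H C Li He / N B H C Li He Be / H Li C B He Be N / Li C Be He H N B

At row 1, column 2: row 1 has {Li,B,C,N}; column 2 has {H,Be}; that leaves He.
At row 1, column 7: row 1 has {He,Li,B,C,N}; column 7 has {Be,N}; that leaves H.
At row 5, column 5: row 5 has {Be,C}; column 5 has {H,He,B,C,N}; the diagonal has {Be,C}; that leaves Li.
At row 5, column 6: row 5 has {Li,Be,C}; column 6 has {H,Be,B,N}; that leaves He.
At row 7, column 7: row 7 has {H,He,N}; column 7 has {H,Be,N}; the diagonal has {Li,Be,C}; that leaves B.
At row 1, column 4: row 1 has {H,He,Li,B,C,N}; column 4 has {He,C}; that leaves Be.
At row 2, column 2: row 2 has {H,He}; column 2 has {H,He,Be}; the diagonal has {Li,Be,B,C}; that leaves N.
At row 2, column 5: row 2 has {H,He,N}; column 5 has {H,He,Li,B,C,N}; that leaves Be.
At row 3, column 3: row 3 has {H,B}; column 3 has {Li,C}; the diagonal has {Li,Be,B,C,N}; that leaves He.
At row 4, column 4: row 4 has {Be,C}; column 4 has {He,Be,C}; the diagonal has {He,Li,Be,B,C,N}; that leaves H.
At row 4, column 6: row 4 has {H,Be,C}; column 6 has {H,He,Be,B,N}; that leaves Li.
At row 4, column 7: row 4 has {H,Li,Be,C}; column 7 has {H,Be,B,N}; that leaves He.
At row 5, column 2: row 5 has {He,Li,Be,C}; column 2 has {H,He,Be,N}; that leaves B.
At row 6, column 2: row 6 has {He,Be,C,N}; column 2 has {H,He,Be,B,N}; that leaves Li.
At row 6, column 4: row 6 has {He,Li,Be,C,N}; column 4 has {H,He,Be,C}; that leaves B.
At row 7, column 2: row 7 has {H,He,B,N}; column 2 has {H,He,Li,Be,B,N}; that leaves C.
At row 7, column 3: row 7 has {H,He,B,C,N}; column 3 has {He,Li,C}; that leaves Be.
At row 2, column 3: row 2 has {H,He,Be,N}; column 3 has {He,Li,Be,C}; that leaves B.
At row 2, column 4: row 2 has {H,He,Be,B,N}; column 4 has {H,He,Be,B,C}; that leaves Li.
At row 2, column 7: row 2 has {H,He,Li,Be,B,N}; column 7 has {H,He,Be,B,N}; that leaves C.
At row 3, column 4: row 3 has {H,He,B}; column 4 has {H,He,Li,Be,B,C}; that leaves N.
At row 3, column 6: row 3 has {H,He,B,N}; column 6 has {H,He,Li,Be,B,N}; that leaves C.
At row 3, column 7: row 3 has {H,He,B,C,N}; column 7 has {H,He,Be,B,C,N}; that leaves Li.
At row 4, column 3: row 4 has {H,He,Li,Be,C}; column 3 has {He,Li,Be,B,C}; that leaves N.
At row 5, column 3: row 5 has {He,Li,Be,B,C}; column 3 has {He,Li,Be,B,C,N}; that leaves H.
At row 6, column 1: row 6 has {He,Li,Be,B,C,N}; column 1 has {He,C}; that leaves H.
At row 7, column 1: row 7 has {H,He,Be,B,C,N}; column 1 has {H,He,C}; that leaves Li.
At row 3, column 1: row 3 has {H,He,Li,B,C,N}; column 1 has {H,He,Li,C}; that leaves Be.
At row 4, column 1: row 4 has {H,He,Li,Be,C,N}; column 1 has {H,He,Li,Be,C}; that leaves B.
At row 5, column 1: row 5 has {H,He,Li,Be,B,C}; column 1 has {H,He,Li,Be,B,C}; that leaves N.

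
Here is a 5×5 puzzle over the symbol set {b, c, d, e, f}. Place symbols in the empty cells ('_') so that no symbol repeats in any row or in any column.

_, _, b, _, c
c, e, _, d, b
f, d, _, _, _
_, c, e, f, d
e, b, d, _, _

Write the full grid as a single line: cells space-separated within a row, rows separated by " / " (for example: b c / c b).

(r1,c1) = d
(r1,c2) = f
(r1,c4) = e
(r2,c3) = f
(r3,c3) = c
(r3,c4) = b
(r3,c5) = e
(r4,c1) = b
(r5,c4) = c
(r5,c5) = f

d f b e c / c e f d b / f d c b e / b c e f d / e b d c f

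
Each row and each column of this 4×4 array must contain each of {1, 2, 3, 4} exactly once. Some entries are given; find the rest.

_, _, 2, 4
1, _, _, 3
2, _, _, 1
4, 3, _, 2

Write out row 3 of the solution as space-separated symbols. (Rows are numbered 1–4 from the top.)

(r1,c1) = 3
(r1,c2) = 1
(r2,c3) = 4
(r3,c2) = 4
(r3,c3) = 3

2 4 3 1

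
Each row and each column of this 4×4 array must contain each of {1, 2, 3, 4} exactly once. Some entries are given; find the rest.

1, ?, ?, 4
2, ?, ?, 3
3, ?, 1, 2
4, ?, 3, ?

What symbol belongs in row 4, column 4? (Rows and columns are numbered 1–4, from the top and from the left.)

1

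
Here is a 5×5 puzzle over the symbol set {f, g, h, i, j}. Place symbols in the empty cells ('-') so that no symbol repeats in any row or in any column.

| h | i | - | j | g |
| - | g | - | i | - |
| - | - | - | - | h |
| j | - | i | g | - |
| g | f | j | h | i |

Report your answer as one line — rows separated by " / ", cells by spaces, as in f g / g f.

h i f j g / f g h i j / i j g f h / j h i g f / g f j h i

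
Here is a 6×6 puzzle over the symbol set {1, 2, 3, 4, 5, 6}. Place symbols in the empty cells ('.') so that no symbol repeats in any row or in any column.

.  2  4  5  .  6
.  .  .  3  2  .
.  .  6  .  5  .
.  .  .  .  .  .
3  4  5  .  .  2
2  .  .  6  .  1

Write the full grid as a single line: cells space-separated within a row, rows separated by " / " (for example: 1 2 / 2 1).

1 2 4 5 3 6 / 5 6 1 3 2 4 / 4 1 6 2 5 3 / 6 3 2 4 1 5 / 3 4 5 1 6 2 / 2 5 3 6 4 1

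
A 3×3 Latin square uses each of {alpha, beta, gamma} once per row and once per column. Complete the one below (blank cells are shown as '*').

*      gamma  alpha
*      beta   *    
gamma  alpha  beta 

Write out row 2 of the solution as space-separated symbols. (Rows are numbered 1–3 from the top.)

alpha beta gamma

At row 1, column 1: row 1 has {alpha,gamma}; column 1 has {gamma}; that leaves beta.
At row 2, column 1: row 2 has {beta}; column 1 has {beta,gamma}; that leaves alpha.
At row 2, column 3: row 2 has {alpha,beta}; column 3 has {alpha,beta}; that leaves gamma.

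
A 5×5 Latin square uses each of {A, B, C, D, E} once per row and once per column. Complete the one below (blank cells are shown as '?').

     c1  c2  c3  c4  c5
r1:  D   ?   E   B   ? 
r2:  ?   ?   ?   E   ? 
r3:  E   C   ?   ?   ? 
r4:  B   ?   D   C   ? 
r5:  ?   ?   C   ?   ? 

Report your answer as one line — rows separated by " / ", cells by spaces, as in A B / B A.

D A E B C / C D A E B / E C B A D / B E D C A / A B C D E

At row 1, column 2: row 1 has {B,D,E}; column 2 has {C}; that leaves A.
At row 1, column 5: row 1 has {A,B,D,E}; column 5 is empty so far; that leaves C.
At row 4, column 2: row 4 has {B,C,D}; column 2 has {A,C}; that leaves E.
At row 4, column 5: row 4 has {B,C,D,E}; column 5 has {C}; that leaves A.
At row 5, column 1: row 5 has {C}; column 1 has {B,D,E}; that leaves A.
At row 5, column 4: row 5 has {A,C}; column 4 has {B,C,E}; that leaves D.
At row 2, column 1: row 2 has {E}; column 1 has {A,B,D,E}; that leaves C.
At row 3, column 4: row 3 has {C,E}; column 4 has {B,C,D,E}; that leaves A.
At row 5, column 2: row 5 has {A,C,D}; column 2 has {A,C,E}; that leaves B.
At row 5, column 5: row 5 has {A,B,C,D}; column 5 has {A,C}; that leaves E.
At row 2, column 2: row 2 has {C,E}; column 2 has {A,B,C,E}; that leaves D.
At row 2, column 5: row 2 has {C,D,E}; column 5 has {A,C,E}; that leaves B.
At row 3, column 3: row 3 has {A,C,E}; column 3 has {C,D,E}; that leaves B.
At row 3, column 5: row 3 has {A,B,C,E}; column 5 has {A,B,C,E}; that leaves D.
At row 2, column 3: row 2 has {B,C,D,E}; column 3 has {B,C,D,E}; that leaves A.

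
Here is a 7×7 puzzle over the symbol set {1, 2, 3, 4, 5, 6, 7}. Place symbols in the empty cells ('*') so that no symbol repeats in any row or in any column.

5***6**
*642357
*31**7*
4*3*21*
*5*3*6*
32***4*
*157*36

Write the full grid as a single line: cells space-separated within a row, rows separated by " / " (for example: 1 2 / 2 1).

5 4 7 1 6 2 3 / 1 6 4 2 3 5 7 / 6 3 1 4 5 7 2 / 4 7 3 6 2 1 5 / 7 5 2 3 1 6 4 / 3 2 6 5 7 4 1 / 2 1 5 7 4 3 6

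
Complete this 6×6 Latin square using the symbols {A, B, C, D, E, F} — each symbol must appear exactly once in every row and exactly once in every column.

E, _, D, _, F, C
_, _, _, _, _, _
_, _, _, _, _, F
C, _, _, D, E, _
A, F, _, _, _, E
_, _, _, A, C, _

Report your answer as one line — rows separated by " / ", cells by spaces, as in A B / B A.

E A D B F C / B E C F A D / D C A E B F / C B F D E A / A F B C D E / F D E A C B

At row 1, column 4: row 1 has {C,D,E,F}; column 4 has {A,D}; that leaves B.
At row 5, column 4: row 5 has {A,E,F}; column 4 has {A,B,D}; that leaves C.
At row 1, column 2: row 1 has {B,C,D,E,F}; column 2 has {F}; that leaves A.
At row 3, column 4: row 3 has {F}; column 4 has {A,B,C,D}; that leaves E.
At row 4, column 2: row 4 has {C,D,E}; column 2 has {A,F}; that leaves B.
At row 4, column 6: row 4 has {B,C,D,E}; column 6 has {C,E,F}; that leaves A.
At row 5, column 3: row 5 has {A,C,E,F}; column 3 has {D}; that leaves B.
At row 5, column 5: row 5 has {A,B,C,E,F}; column 5 has {C,E,F}; that leaves D.
At row 2, column 4: row 2 is empty so far; column 4 has {A,B,C,D,E}; that leaves F.
At row 4, column 3: row 4 has {A,B,C,D,E}; column 3 has {B,D}; that leaves F.
At row 6, column 3: row 6 has {A,C}; column 3 has {B,D,F}; that leaves E.
At row 6, column 2: row 6 has {A,C,E}; column 2 has {A,B,F}; that leaves D.
At row 6, column 6: row 6 has {A,C,D,E}; column 6 has {A,C,E,F}; that leaves B.
At row 2, column 6: row 2 has {F}; column 6 has {A,B,C,E,F}; that leaves D.
At row 3, column 2: row 3 has {E,F}; column 2 has {A,B,D,F}; that leaves C.
At row 3, column 3: row 3 has {C,E,F}; column 3 has {B,D,E,F}; that leaves A.
At row 3, column 5: row 3 has {A,C,E,F}; column 5 has {C,D,E,F}; that leaves B.
At row 6, column 1: row 6 has {A,B,C,D,E}; column 1 has {A,C,E}; that leaves F.
At row 2, column 1: row 2 has {D,F}; column 1 has {A,C,E,F}; that leaves B.
At row 2, column 2: row 2 has {B,D,F}; column 2 has {A,B,C,D,F}; that leaves E.
At row 2, column 3: row 2 has {B,D,E,F}; column 3 has {A,B,D,E,F}; that leaves C.
At row 2, column 5: row 2 has {B,C,D,E,F}; column 5 has {B,C,D,E,F}; that leaves A.
At row 3, column 1: row 3 has {A,B,C,E,F}; column 1 has {A,B,C,E,F}; that leaves D.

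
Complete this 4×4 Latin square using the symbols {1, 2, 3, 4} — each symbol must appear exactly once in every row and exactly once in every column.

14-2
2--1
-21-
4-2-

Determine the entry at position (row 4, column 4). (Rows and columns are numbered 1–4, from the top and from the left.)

3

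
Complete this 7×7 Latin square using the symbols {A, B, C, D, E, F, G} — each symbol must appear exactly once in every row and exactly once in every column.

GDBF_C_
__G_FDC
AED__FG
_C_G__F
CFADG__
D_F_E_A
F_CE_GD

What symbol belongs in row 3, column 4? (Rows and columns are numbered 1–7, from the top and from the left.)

B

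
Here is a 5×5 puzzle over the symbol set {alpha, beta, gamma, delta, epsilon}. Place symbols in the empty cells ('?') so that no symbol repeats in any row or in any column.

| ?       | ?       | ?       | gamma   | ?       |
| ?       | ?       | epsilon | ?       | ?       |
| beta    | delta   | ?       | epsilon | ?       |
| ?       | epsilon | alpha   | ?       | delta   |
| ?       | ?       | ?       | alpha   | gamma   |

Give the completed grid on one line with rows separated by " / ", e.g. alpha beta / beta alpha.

(r3,c3): row 3 has {beta,delta,epsilon}; column 3 has {alpha,epsilon}, so it must be gamma.
(r3,c5): row 3 has {beta,gamma,delta,epsilon}; column 5 has {gamma,delta}, so it must be alpha.
(r4,c1): row 4 has {alpha,delta,epsilon}; column 1 has {beta}, so it must be gamma.
(r4,c4): row 4 has {alpha,gamma,delta,epsilon}; column 4 has {alpha,gamma,epsilon}, so it must be beta.
(r5,c2): row 5 has {alpha,gamma}; column 2 has {delta,epsilon}, so it must be beta.
(r5,c3): row 5 has {alpha,beta,gamma}; column 3 has {alpha,gamma,epsilon}, so it must be delta.
(r1,c2): row 1 has {gamma}; column 2 has {beta,delta,epsilon}, so it must be alpha.
(r1,c3): row 1 has {alpha,gamma}; column 3 has {alpha,gamma,delta,epsilon}, so it must be beta.
(r1,c5): row 1 has {alpha,beta,gamma}; column 5 has {alpha,gamma,delta}, so it must be epsilon.
(r2,c2): row 2 has {epsilon}; column 2 has {alpha,beta,delta,epsilon}, so it must be gamma.
(r2,c4): row 2 has {gamma,epsilon}; column 4 has {alpha,beta,gamma,epsilon}, so it must be delta.
(r2,c5): row 2 has {gamma,delta,epsilon}; column 5 has {alpha,gamma,delta,epsilon}, so it must be beta.
(r5,c1): row 5 has {alpha,beta,gamma,delta}; column 1 has {beta,gamma}, so it must be epsilon.
(r1,c1): row 1 has {alpha,beta,gamma,epsilon}; column 1 has {beta,gamma,epsilon}, so it must be delta.
(r2,c1): row 2 has {beta,gamma,delta,epsilon}; column 1 has {beta,gamma,delta,epsilon}, so it must be alpha.

delta alpha beta gamma epsilon / alpha gamma epsilon delta beta / beta delta gamma epsilon alpha / gamma epsilon alpha beta delta / epsilon beta delta alpha gamma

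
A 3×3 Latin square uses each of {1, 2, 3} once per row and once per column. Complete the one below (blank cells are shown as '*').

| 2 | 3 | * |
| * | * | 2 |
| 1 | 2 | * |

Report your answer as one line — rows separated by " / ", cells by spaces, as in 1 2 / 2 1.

2 3 1 / 3 1 2 / 1 2 3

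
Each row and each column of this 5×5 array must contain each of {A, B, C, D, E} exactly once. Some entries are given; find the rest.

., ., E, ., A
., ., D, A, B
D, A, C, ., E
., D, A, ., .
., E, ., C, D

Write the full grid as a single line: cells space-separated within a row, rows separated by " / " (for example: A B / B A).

C B E D A / E C D A B / D A C B E / B D A E C / A E B C D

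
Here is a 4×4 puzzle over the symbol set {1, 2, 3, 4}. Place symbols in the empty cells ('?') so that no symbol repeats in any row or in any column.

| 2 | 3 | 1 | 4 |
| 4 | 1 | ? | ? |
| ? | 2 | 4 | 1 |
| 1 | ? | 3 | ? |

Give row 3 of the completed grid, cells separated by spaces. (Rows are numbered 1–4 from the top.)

(r2,c3) = 2
(r2,c4) = 3
(r3,c1) = 3

3 2 4 1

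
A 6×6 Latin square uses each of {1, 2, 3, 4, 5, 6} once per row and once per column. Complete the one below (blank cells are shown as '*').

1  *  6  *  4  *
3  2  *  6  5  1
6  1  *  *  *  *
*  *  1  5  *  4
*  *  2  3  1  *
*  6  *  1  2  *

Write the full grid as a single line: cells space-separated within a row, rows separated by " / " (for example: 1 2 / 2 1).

1 5 6 2 4 3 / 3 2 4 6 5 1 / 6 1 5 4 3 2 / 2 3 1 5 6 4 / 5 4 2 3 1 6 / 4 6 3 1 2 5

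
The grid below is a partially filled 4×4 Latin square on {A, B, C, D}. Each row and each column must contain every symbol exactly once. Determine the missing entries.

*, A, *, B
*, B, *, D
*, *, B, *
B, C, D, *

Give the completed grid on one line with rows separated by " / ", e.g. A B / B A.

D A C B / C B A D / A D B C / B C D A

(r1,c3) = C
(r2,c3) = A
(r3,c2) = D
(r4,c4) = A
(r1,c1) = D
(r2,c1) = C
(r3,c1) = A
(r3,c4) = C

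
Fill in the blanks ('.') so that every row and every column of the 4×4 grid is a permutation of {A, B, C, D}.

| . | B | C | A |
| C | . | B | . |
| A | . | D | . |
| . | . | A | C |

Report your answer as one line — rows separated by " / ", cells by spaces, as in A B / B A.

row 1 has {A,B,C}; column 1 has {A,C} — only D is left for (r1,c1).
row 2 has {B,C}; column 4 has {A,C} — only D is left for (r2,c4).
row 3 has {A,D}; column 2 has {B} — only C is left for (r3,c2).
row 3 has {A,C,D}; column 4 has {A,C,D} — only B is left for (r3,c4).
row 4 has {A,C}; column 1 has {A,C,D} — only B is left for (r4,c1).
row 4 has {A,B,C}; column 2 has {B,C} — only D is left for (r4,c2).
row 2 has {B,C,D}; column 2 has {B,C,D} — only A is left for (r2,c2).

D B C A / C A B D / A C D B / B D A C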